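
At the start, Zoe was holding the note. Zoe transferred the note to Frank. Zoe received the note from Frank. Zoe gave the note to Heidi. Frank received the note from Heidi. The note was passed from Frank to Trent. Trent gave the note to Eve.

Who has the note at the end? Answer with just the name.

Tracking the note through each event:
Start: Zoe has the note.
After event 1: Frank has the note.
After event 2: Zoe has the note.
After event 3: Heidi has the note.
After event 4: Frank has the note.
After event 5: Trent has the note.
After event 6: Eve has the note.

Answer: Eve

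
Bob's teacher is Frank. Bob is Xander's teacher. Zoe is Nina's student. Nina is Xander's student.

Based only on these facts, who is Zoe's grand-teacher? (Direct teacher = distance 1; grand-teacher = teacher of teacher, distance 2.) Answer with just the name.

Reconstructing the teacher chain from the given facts:
  Frank -> Bob -> Xander -> Nina -> Zoe
(each arrow means 'teacher of the next')
Positions in the chain (0 = top):
  position of Frank: 0
  position of Bob: 1
  position of Xander: 2
  position of Nina: 3
  position of Zoe: 4

Zoe is at position 4; the grand-teacher is 2 steps up the chain, i.e. position 2: Xander.

Answer: Xander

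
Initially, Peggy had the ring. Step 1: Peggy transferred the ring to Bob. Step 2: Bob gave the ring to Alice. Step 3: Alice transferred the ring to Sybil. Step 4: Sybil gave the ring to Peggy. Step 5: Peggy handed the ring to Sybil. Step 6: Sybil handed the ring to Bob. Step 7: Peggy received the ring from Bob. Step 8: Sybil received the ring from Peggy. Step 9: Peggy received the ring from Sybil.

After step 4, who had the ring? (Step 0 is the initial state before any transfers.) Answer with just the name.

Tracking the ring holder through step 4:
After step 0 (start): Peggy
After step 1: Bob
After step 2: Alice
After step 3: Sybil
After step 4: Peggy

At step 4, the holder is Peggy.

Answer: Peggy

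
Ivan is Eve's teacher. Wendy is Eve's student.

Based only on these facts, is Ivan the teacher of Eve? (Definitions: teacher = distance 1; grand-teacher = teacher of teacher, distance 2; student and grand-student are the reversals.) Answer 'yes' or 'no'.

Answer: yes

Derivation:
Reconstructing the teacher chain from the given facts:
  Ivan -> Eve -> Wendy
(each arrow means 'teacher of the next')
Positions in the chain (0 = top):
  position of Ivan: 0
  position of Eve: 1
  position of Wendy: 2

Ivan is at position 0, Eve is at position 1; signed distance (j - i) = 1.
'teacher' requires j - i = 1. Actual distance is 1, so the relation HOLDS.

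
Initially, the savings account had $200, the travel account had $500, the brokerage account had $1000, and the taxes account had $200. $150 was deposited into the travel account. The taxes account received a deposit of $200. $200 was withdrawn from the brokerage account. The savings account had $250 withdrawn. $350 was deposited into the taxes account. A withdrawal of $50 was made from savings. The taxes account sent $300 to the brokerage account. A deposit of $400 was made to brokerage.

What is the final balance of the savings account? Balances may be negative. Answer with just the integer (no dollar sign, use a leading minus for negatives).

Tracking account balances step by step:
Start: savings=200, travel=500, brokerage=1000, taxes=200
Event 1 (deposit 150 to travel): travel: 500 + 150 = 650. Balances: savings=200, travel=650, brokerage=1000, taxes=200
Event 2 (deposit 200 to taxes): taxes: 200 + 200 = 400. Balances: savings=200, travel=650, brokerage=1000, taxes=400
Event 3 (withdraw 200 from brokerage): brokerage: 1000 - 200 = 800. Balances: savings=200, travel=650, brokerage=800, taxes=400
Event 4 (withdraw 250 from savings): savings: 200 - 250 = -50. Balances: savings=-50, travel=650, brokerage=800, taxes=400
Event 5 (deposit 350 to taxes): taxes: 400 + 350 = 750. Balances: savings=-50, travel=650, brokerage=800, taxes=750
Event 6 (withdraw 50 from savings): savings: -50 - 50 = -100. Balances: savings=-100, travel=650, brokerage=800, taxes=750
Event 7 (transfer 300 taxes -> brokerage): taxes: 750 - 300 = 450, brokerage: 800 + 300 = 1100. Balances: savings=-100, travel=650, brokerage=1100, taxes=450
Event 8 (deposit 400 to brokerage): brokerage: 1100 + 400 = 1500. Balances: savings=-100, travel=650, brokerage=1500, taxes=450

Final balance of savings: -100

Answer: -100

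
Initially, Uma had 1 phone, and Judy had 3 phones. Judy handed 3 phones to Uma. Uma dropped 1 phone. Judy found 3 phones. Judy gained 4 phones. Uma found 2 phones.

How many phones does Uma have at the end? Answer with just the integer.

Answer: 5

Derivation:
Tracking counts step by step:
Start: Uma=1, Judy=3
Event 1 (Judy -> Uma, 3): Judy: 3 -> 0, Uma: 1 -> 4. State: Uma=4, Judy=0
Event 2 (Uma -1): Uma: 4 -> 3. State: Uma=3, Judy=0
Event 3 (Judy +3): Judy: 0 -> 3. State: Uma=3, Judy=3
Event 4 (Judy +4): Judy: 3 -> 7. State: Uma=3, Judy=7
Event 5 (Uma +2): Uma: 3 -> 5. State: Uma=5, Judy=7

Uma's final count: 5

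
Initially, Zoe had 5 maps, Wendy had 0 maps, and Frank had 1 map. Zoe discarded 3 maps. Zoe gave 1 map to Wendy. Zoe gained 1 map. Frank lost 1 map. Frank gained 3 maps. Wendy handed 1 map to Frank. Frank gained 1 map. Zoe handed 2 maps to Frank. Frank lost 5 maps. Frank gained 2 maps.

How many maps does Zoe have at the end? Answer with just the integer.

Answer: 0

Derivation:
Tracking counts step by step:
Start: Zoe=5, Wendy=0, Frank=1
Event 1 (Zoe -3): Zoe: 5 -> 2. State: Zoe=2, Wendy=0, Frank=1
Event 2 (Zoe -> Wendy, 1): Zoe: 2 -> 1, Wendy: 0 -> 1. State: Zoe=1, Wendy=1, Frank=1
Event 3 (Zoe +1): Zoe: 1 -> 2. State: Zoe=2, Wendy=1, Frank=1
Event 4 (Frank -1): Frank: 1 -> 0. State: Zoe=2, Wendy=1, Frank=0
Event 5 (Frank +3): Frank: 0 -> 3. State: Zoe=2, Wendy=1, Frank=3
Event 6 (Wendy -> Frank, 1): Wendy: 1 -> 0, Frank: 3 -> 4. State: Zoe=2, Wendy=0, Frank=4
Event 7 (Frank +1): Frank: 4 -> 5. State: Zoe=2, Wendy=0, Frank=5
Event 8 (Zoe -> Frank, 2): Zoe: 2 -> 0, Frank: 5 -> 7. State: Zoe=0, Wendy=0, Frank=7
Event 9 (Frank -5): Frank: 7 -> 2. State: Zoe=0, Wendy=0, Frank=2
Event 10 (Frank +2): Frank: 2 -> 4. State: Zoe=0, Wendy=0, Frank=4

Zoe's final count: 0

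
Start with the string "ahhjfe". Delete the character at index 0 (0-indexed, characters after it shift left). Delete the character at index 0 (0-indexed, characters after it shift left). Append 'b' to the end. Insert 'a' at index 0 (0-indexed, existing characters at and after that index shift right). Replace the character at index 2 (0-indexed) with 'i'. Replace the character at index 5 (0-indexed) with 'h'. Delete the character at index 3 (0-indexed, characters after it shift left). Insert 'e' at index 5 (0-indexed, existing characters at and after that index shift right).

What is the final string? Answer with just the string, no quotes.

Answer: ahiehe

Derivation:
Applying each edit step by step:
Start: "ahhjfe"
Op 1 (delete idx 0 = 'a'): "ahhjfe" -> "hhjfe"
Op 2 (delete idx 0 = 'h'): "hhjfe" -> "hjfe"
Op 3 (append 'b'): "hjfe" -> "hjfeb"
Op 4 (insert 'a' at idx 0): "hjfeb" -> "ahjfeb"
Op 5 (replace idx 2: 'j' -> 'i'): "ahjfeb" -> "ahifeb"
Op 6 (replace idx 5: 'b' -> 'h'): "ahifeb" -> "ahifeh"
Op 7 (delete idx 3 = 'f'): "ahifeh" -> "ahieh"
Op 8 (insert 'e' at idx 5): "ahieh" -> "ahiehe"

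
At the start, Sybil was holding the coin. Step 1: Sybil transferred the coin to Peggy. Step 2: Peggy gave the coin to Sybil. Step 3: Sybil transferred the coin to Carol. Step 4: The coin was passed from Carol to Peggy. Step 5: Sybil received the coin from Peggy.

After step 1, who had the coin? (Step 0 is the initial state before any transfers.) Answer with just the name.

Answer: Peggy

Derivation:
Tracking the coin holder through step 1:
After step 0 (start): Sybil
After step 1: Peggy

At step 1, the holder is Peggy.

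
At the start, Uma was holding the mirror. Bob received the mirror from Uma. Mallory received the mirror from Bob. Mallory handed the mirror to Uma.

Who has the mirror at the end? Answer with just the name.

Answer: Uma

Derivation:
Tracking the mirror through each event:
Start: Uma has the mirror.
After event 1: Bob has the mirror.
After event 2: Mallory has the mirror.
After event 3: Uma has the mirror.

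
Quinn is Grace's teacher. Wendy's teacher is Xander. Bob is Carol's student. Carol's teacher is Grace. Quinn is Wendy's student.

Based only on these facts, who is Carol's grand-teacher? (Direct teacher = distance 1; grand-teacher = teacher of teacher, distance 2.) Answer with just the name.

Answer: Quinn

Derivation:
Reconstructing the teacher chain from the given facts:
  Xander -> Wendy -> Quinn -> Grace -> Carol -> Bob
(each arrow means 'teacher of the next')
Positions in the chain (0 = top):
  position of Xander: 0
  position of Wendy: 1
  position of Quinn: 2
  position of Grace: 3
  position of Carol: 4
  position of Bob: 5

Carol is at position 4; the grand-teacher is 2 steps up the chain, i.e. position 2: Quinn.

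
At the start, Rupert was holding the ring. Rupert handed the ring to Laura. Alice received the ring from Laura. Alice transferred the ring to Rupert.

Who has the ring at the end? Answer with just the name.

Tracking the ring through each event:
Start: Rupert has the ring.
After event 1: Laura has the ring.
After event 2: Alice has the ring.
After event 3: Rupert has the ring.

Answer: Rupert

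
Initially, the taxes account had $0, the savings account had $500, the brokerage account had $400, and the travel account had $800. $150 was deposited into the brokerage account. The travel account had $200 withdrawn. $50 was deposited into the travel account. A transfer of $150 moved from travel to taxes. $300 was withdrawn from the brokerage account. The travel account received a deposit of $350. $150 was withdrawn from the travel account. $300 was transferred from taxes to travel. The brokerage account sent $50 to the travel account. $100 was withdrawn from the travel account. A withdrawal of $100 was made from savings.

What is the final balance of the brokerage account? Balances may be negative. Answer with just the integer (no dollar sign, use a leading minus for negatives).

Answer: 200

Derivation:
Tracking account balances step by step:
Start: taxes=0, savings=500, brokerage=400, travel=800
Event 1 (deposit 150 to brokerage): brokerage: 400 + 150 = 550. Balances: taxes=0, savings=500, brokerage=550, travel=800
Event 2 (withdraw 200 from travel): travel: 800 - 200 = 600. Balances: taxes=0, savings=500, brokerage=550, travel=600
Event 3 (deposit 50 to travel): travel: 600 + 50 = 650. Balances: taxes=0, savings=500, brokerage=550, travel=650
Event 4 (transfer 150 travel -> taxes): travel: 650 - 150 = 500, taxes: 0 + 150 = 150. Balances: taxes=150, savings=500, brokerage=550, travel=500
Event 5 (withdraw 300 from brokerage): brokerage: 550 - 300 = 250. Balances: taxes=150, savings=500, brokerage=250, travel=500
Event 6 (deposit 350 to travel): travel: 500 + 350 = 850. Balances: taxes=150, savings=500, brokerage=250, travel=850
Event 7 (withdraw 150 from travel): travel: 850 - 150 = 700. Balances: taxes=150, savings=500, brokerage=250, travel=700
Event 8 (transfer 300 taxes -> travel): taxes: 150 - 300 = -150, travel: 700 + 300 = 1000. Balances: taxes=-150, savings=500, brokerage=250, travel=1000
Event 9 (transfer 50 brokerage -> travel): brokerage: 250 - 50 = 200, travel: 1000 + 50 = 1050. Balances: taxes=-150, savings=500, brokerage=200, travel=1050
Event 10 (withdraw 100 from travel): travel: 1050 - 100 = 950. Balances: taxes=-150, savings=500, brokerage=200, travel=950
Event 11 (withdraw 100 from savings): savings: 500 - 100 = 400. Balances: taxes=-150, savings=400, brokerage=200, travel=950

Final balance of brokerage: 200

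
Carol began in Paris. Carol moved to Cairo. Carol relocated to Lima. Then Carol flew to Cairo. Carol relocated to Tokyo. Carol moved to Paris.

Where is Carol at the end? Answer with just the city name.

Tracking Carol's location:
Start: Carol is in Paris.
After move 1: Paris -> Cairo. Carol is in Cairo.
After move 2: Cairo -> Lima. Carol is in Lima.
After move 3: Lima -> Cairo. Carol is in Cairo.
After move 4: Cairo -> Tokyo. Carol is in Tokyo.
After move 5: Tokyo -> Paris. Carol is in Paris.

Answer: Paris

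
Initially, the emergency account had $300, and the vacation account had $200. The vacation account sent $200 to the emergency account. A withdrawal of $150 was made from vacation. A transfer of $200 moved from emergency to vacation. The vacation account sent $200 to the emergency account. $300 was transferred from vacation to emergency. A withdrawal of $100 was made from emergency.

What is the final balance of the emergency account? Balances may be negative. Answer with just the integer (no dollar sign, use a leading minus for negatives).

Tracking account balances step by step:
Start: emergency=300, vacation=200
Event 1 (transfer 200 vacation -> emergency): vacation: 200 - 200 = 0, emergency: 300 + 200 = 500. Balances: emergency=500, vacation=0
Event 2 (withdraw 150 from vacation): vacation: 0 - 150 = -150. Balances: emergency=500, vacation=-150
Event 3 (transfer 200 emergency -> vacation): emergency: 500 - 200 = 300, vacation: -150 + 200 = 50. Balances: emergency=300, vacation=50
Event 4 (transfer 200 vacation -> emergency): vacation: 50 - 200 = -150, emergency: 300 + 200 = 500. Balances: emergency=500, vacation=-150
Event 5 (transfer 300 vacation -> emergency): vacation: -150 - 300 = -450, emergency: 500 + 300 = 800. Balances: emergency=800, vacation=-450
Event 6 (withdraw 100 from emergency): emergency: 800 - 100 = 700. Balances: emergency=700, vacation=-450

Final balance of emergency: 700

Answer: 700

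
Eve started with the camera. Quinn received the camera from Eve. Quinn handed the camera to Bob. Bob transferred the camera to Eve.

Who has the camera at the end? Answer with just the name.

Answer: Eve

Derivation:
Tracking the camera through each event:
Start: Eve has the camera.
After event 1: Quinn has the camera.
After event 2: Bob has the camera.
After event 3: Eve has the camera.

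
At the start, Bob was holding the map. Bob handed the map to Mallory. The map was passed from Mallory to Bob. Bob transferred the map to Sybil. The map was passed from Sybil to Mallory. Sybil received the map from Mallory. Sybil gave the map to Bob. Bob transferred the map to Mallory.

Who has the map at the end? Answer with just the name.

Answer: Mallory

Derivation:
Tracking the map through each event:
Start: Bob has the map.
After event 1: Mallory has the map.
After event 2: Bob has the map.
After event 3: Sybil has the map.
After event 4: Mallory has the map.
After event 5: Sybil has the map.
After event 6: Bob has the map.
After event 7: Mallory has the map.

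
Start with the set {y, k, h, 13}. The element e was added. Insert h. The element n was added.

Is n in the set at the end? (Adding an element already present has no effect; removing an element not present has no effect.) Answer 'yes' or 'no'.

Tracking the set through each operation:
Start: {13, h, k, y}
Event 1 (add e): added. Set: {13, e, h, k, y}
Event 2 (add h): already present, no change. Set: {13, e, h, k, y}
Event 3 (add n): added. Set: {13, e, h, k, n, y}

Final set: {13, e, h, k, n, y} (size 6)
n is in the final set.

Answer: yes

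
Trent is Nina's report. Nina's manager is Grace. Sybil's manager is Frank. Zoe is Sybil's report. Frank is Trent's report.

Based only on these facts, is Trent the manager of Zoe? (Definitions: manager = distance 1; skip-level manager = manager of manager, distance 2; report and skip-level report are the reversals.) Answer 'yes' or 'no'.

Answer: no

Derivation:
Reconstructing the manager chain from the given facts:
  Grace -> Nina -> Trent -> Frank -> Sybil -> Zoe
(each arrow means 'manager of the next')
Positions in the chain (0 = top):
  position of Grace: 0
  position of Nina: 1
  position of Trent: 2
  position of Frank: 3
  position of Sybil: 4
  position of Zoe: 5

Trent is at position 2, Zoe is at position 5; signed distance (j - i) = 3.
'manager' requires j - i = 1. Actual distance is 3, so the relation does NOT hold.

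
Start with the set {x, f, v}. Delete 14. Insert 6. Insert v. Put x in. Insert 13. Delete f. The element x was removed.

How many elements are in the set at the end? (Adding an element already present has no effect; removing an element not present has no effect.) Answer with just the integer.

Answer: 3

Derivation:
Tracking the set through each operation:
Start: {f, v, x}
Event 1 (remove 14): not present, no change. Set: {f, v, x}
Event 2 (add 6): added. Set: {6, f, v, x}
Event 3 (add v): already present, no change. Set: {6, f, v, x}
Event 4 (add x): already present, no change. Set: {6, f, v, x}
Event 5 (add 13): added. Set: {13, 6, f, v, x}
Event 6 (remove f): removed. Set: {13, 6, v, x}
Event 7 (remove x): removed. Set: {13, 6, v}

Final set: {13, 6, v} (size 3)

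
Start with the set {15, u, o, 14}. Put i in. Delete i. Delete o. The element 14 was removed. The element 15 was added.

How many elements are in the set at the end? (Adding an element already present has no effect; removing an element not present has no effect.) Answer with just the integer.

Answer: 2

Derivation:
Tracking the set through each operation:
Start: {14, 15, o, u}
Event 1 (add i): added. Set: {14, 15, i, o, u}
Event 2 (remove i): removed. Set: {14, 15, o, u}
Event 3 (remove o): removed. Set: {14, 15, u}
Event 4 (remove 14): removed. Set: {15, u}
Event 5 (add 15): already present, no change. Set: {15, u}

Final set: {15, u} (size 2)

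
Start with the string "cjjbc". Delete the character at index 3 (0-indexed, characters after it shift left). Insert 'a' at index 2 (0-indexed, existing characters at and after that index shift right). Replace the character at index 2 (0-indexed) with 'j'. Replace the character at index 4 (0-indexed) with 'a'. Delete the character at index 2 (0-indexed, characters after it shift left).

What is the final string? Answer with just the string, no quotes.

Applying each edit step by step:
Start: "cjjbc"
Op 1 (delete idx 3 = 'b'): "cjjbc" -> "cjjc"
Op 2 (insert 'a' at idx 2): "cjjc" -> "cjajc"
Op 3 (replace idx 2: 'a' -> 'j'): "cjajc" -> "cjjjc"
Op 4 (replace idx 4: 'c' -> 'a'): "cjjjc" -> "cjjja"
Op 5 (delete idx 2 = 'j'): "cjjja" -> "cjja"

Answer: cjja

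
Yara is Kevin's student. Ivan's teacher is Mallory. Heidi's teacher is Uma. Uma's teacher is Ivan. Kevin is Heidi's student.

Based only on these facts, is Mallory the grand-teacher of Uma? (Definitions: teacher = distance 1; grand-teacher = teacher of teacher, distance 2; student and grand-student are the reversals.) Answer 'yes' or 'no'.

Reconstructing the teacher chain from the given facts:
  Mallory -> Ivan -> Uma -> Heidi -> Kevin -> Yara
(each arrow means 'teacher of the next')
Positions in the chain (0 = top):
  position of Mallory: 0
  position of Ivan: 1
  position of Uma: 2
  position of Heidi: 3
  position of Kevin: 4
  position of Yara: 5

Mallory is at position 0, Uma is at position 2; signed distance (j - i) = 2.
'grand-teacher' requires j - i = 2. Actual distance is 2, so the relation HOLDS.

Answer: yes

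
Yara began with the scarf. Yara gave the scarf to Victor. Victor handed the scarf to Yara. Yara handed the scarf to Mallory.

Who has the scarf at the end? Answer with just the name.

Tracking the scarf through each event:
Start: Yara has the scarf.
After event 1: Victor has the scarf.
After event 2: Yara has the scarf.
After event 3: Mallory has the scarf.

Answer: Mallory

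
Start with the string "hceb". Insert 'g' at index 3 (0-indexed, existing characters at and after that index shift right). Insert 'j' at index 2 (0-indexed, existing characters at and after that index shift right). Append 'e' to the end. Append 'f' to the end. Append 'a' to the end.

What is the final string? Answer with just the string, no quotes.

Applying each edit step by step:
Start: "hceb"
Op 1 (insert 'g' at idx 3): "hceb" -> "hcegb"
Op 2 (insert 'j' at idx 2): "hcegb" -> "hcjegb"
Op 3 (append 'e'): "hcjegb" -> "hcjegbe"
Op 4 (append 'f'): "hcjegbe" -> "hcjegbef"
Op 5 (append 'a'): "hcjegbef" -> "hcjegbefa"

Answer: hcjegbefa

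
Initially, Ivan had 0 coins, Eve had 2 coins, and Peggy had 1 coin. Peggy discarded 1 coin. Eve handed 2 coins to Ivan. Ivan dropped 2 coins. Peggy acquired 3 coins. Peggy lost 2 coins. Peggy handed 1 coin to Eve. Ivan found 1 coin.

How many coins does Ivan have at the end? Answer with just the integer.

Answer: 1

Derivation:
Tracking counts step by step:
Start: Ivan=0, Eve=2, Peggy=1
Event 1 (Peggy -1): Peggy: 1 -> 0. State: Ivan=0, Eve=2, Peggy=0
Event 2 (Eve -> Ivan, 2): Eve: 2 -> 0, Ivan: 0 -> 2. State: Ivan=2, Eve=0, Peggy=0
Event 3 (Ivan -2): Ivan: 2 -> 0. State: Ivan=0, Eve=0, Peggy=0
Event 4 (Peggy +3): Peggy: 0 -> 3. State: Ivan=0, Eve=0, Peggy=3
Event 5 (Peggy -2): Peggy: 3 -> 1. State: Ivan=0, Eve=0, Peggy=1
Event 6 (Peggy -> Eve, 1): Peggy: 1 -> 0, Eve: 0 -> 1. State: Ivan=0, Eve=1, Peggy=0
Event 7 (Ivan +1): Ivan: 0 -> 1. State: Ivan=1, Eve=1, Peggy=0

Ivan's final count: 1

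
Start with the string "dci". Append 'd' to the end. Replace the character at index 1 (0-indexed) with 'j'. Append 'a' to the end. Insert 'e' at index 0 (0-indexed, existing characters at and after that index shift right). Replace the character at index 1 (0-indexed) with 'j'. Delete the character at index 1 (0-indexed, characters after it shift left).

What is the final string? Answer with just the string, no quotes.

Applying each edit step by step:
Start: "dci"
Op 1 (append 'd'): "dci" -> "dcid"
Op 2 (replace idx 1: 'c' -> 'j'): "dcid" -> "djid"
Op 3 (append 'a'): "djid" -> "djida"
Op 4 (insert 'e' at idx 0): "djida" -> "edjida"
Op 5 (replace idx 1: 'd' -> 'j'): "edjida" -> "ejjida"
Op 6 (delete idx 1 = 'j'): "ejjida" -> "ejida"

Answer: ejida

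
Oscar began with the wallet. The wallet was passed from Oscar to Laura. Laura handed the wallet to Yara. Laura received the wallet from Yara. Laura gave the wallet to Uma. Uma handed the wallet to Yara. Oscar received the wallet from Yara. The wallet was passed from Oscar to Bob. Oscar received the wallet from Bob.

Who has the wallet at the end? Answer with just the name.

Answer: Oscar

Derivation:
Tracking the wallet through each event:
Start: Oscar has the wallet.
After event 1: Laura has the wallet.
After event 2: Yara has the wallet.
After event 3: Laura has the wallet.
After event 4: Uma has the wallet.
After event 5: Yara has the wallet.
After event 6: Oscar has the wallet.
After event 7: Bob has the wallet.
After event 8: Oscar has the wallet.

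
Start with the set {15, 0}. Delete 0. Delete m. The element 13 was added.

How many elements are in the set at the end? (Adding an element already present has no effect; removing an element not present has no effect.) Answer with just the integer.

Tracking the set through each operation:
Start: {0, 15}
Event 1 (remove 0): removed. Set: {15}
Event 2 (remove m): not present, no change. Set: {15}
Event 3 (add 13): added. Set: {13, 15}

Final set: {13, 15} (size 2)

Answer: 2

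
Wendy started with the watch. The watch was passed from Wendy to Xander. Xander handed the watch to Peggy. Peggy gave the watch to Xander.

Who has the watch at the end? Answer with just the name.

Tracking the watch through each event:
Start: Wendy has the watch.
After event 1: Xander has the watch.
After event 2: Peggy has the watch.
After event 3: Xander has the watch.

Answer: Xander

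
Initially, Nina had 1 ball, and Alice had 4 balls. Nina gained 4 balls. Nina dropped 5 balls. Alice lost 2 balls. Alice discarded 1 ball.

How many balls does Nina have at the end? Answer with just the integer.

Tracking counts step by step:
Start: Nina=1, Alice=4
Event 1 (Nina +4): Nina: 1 -> 5. State: Nina=5, Alice=4
Event 2 (Nina -5): Nina: 5 -> 0. State: Nina=0, Alice=4
Event 3 (Alice -2): Alice: 4 -> 2. State: Nina=0, Alice=2
Event 4 (Alice -1): Alice: 2 -> 1. State: Nina=0, Alice=1

Nina's final count: 0

Answer: 0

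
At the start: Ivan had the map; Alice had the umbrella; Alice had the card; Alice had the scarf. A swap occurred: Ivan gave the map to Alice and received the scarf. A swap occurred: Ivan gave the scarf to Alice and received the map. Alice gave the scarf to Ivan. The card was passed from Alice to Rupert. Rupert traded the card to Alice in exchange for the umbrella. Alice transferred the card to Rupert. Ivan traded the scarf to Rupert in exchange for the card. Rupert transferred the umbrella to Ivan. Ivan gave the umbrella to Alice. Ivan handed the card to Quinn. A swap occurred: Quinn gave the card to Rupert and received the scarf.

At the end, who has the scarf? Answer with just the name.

Tracking all object holders:
Start: map:Ivan, umbrella:Alice, card:Alice, scarf:Alice
Event 1 (swap map<->scarf: now map:Alice, scarf:Ivan). State: map:Alice, umbrella:Alice, card:Alice, scarf:Ivan
Event 2 (swap scarf<->map: now scarf:Alice, map:Ivan). State: map:Ivan, umbrella:Alice, card:Alice, scarf:Alice
Event 3 (give scarf: Alice -> Ivan). State: map:Ivan, umbrella:Alice, card:Alice, scarf:Ivan
Event 4 (give card: Alice -> Rupert). State: map:Ivan, umbrella:Alice, card:Rupert, scarf:Ivan
Event 5 (swap card<->umbrella: now card:Alice, umbrella:Rupert). State: map:Ivan, umbrella:Rupert, card:Alice, scarf:Ivan
Event 6 (give card: Alice -> Rupert). State: map:Ivan, umbrella:Rupert, card:Rupert, scarf:Ivan
Event 7 (swap scarf<->card: now scarf:Rupert, card:Ivan). State: map:Ivan, umbrella:Rupert, card:Ivan, scarf:Rupert
Event 8 (give umbrella: Rupert -> Ivan). State: map:Ivan, umbrella:Ivan, card:Ivan, scarf:Rupert
Event 9 (give umbrella: Ivan -> Alice). State: map:Ivan, umbrella:Alice, card:Ivan, scarf:Rupert
Event 10 (give card: Ivan -> Quinn). State: map:Ivan, umbrella:Alice, card:Quinn, scarf:Rupert
Event 11 (swap card<->scarf: now card:Rupert, scarf:Quinn). State: map:Ivan, umbrella:Alice, card:Rupert, scarf:Quinn

Final state: map:Ivan, umbrella:Alice, card:Rupert, scarf:Quinn
The scarf is held by Quinn.

Answer: Quinn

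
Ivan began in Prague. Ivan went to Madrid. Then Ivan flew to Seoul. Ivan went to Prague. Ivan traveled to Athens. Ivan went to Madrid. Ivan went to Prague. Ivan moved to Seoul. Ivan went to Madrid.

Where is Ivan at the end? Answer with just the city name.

Tracking Ivan's location:
Start: Ivan is in Prague.
After move 1: Prague -> Madrid. Ivan is in Madrid.
After move 2: Madrid -> Seoul. Ivan is in Seoul.
After move 3: Seoul -> Prague. Ivan is in Prague.
After move 4: Prague -> Athens. Ivan is in Athens.
After move 5: Athens -> Madrid. Ivan is in Madrid.
After move 6: Madrid -> Prague. Ivan is in Prague.
After move 7: Prague -> Seoul. Ivan is in Seoul.
After move 8: Seoul -> Madrid. Ivan is in Madrid.

Answer: Madrid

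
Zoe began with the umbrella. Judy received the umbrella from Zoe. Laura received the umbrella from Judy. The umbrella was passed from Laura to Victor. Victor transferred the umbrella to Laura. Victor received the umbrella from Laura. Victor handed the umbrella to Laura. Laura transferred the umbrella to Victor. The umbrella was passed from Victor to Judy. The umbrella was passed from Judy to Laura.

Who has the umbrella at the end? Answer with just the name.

Tracking the umbrella through each event:
Start: Zoe has the umbrella.
After event 1: Judy has the umbrella.
After event 2: Laura has the umbrella.
After event 3: Victor has the umbrella.
After event 4: Laura has the umbrella.
After event 5: Victor has the umbrella.
After event 6: Laura has the umbrella.
After event 7: Victor has the umbrella.
After event 8: Judy has the umbrella.
After event 9: Laura has the umbrella.

Answer: Laura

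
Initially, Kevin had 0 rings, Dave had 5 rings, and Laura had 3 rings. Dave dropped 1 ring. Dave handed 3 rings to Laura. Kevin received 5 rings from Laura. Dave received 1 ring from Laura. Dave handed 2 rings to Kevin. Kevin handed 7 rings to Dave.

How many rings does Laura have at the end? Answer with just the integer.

Answer: 0

Derivation:
Tracking counts step by step:
Start: Kevin=0, Dave=5, Laura=3
Event 1 (Dave -1): Dave: 5 -> 4. State: Kevin=0, Dave=4, Laura=3
Event 2 (Dave -> Laura, 3): Dave: 4 -> 1, Laura: 3 -> 6. State: Kevin=0, Dave=1, Laura=6
Event 3 (Laura -> Kevin, 5): Laura: 6 -> 1, Kevin: 0 -> 5. State: Kevin=5, Dave=1, Laura=1
Event 4 (Laura -> Dave, 1): Laura: 1 -> 0, Dave: 1 -> 2. State: Kevin=5, Dave=2, Laura=0
Event 5 (Dave -> Kevin, 2): Dave: 2 -> 0, Kevin: 5 -> 7. State: Kevin=7, Dave=0, Laura=0
Event 6 (Kevin -> Dave, 7): Kevin: 7 -> 0, Dave: 0 -> 7. State: Kevin=0, Dave=7, Laura=0

Laura's final count: 0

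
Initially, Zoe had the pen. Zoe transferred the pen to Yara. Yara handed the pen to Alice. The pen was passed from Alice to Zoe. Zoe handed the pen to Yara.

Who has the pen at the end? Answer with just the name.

Answer: Yara

Derivation:
Tracking the pen through each event:
Start: Zoe has the pen.
After event 1: Yara has the pen.
After event 2: Alice has the pen.
After event 3: Zoe has the pen.
After event 4: Yara has the pen.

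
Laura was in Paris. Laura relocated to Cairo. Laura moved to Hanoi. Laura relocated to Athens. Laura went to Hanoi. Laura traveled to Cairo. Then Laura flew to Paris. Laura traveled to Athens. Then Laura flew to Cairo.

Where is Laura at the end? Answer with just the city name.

Tracking Laura's location:
Start: Laura is in Paris.
After move 1: Paris -> Cairo. Laura is in Cairo.
After move 2: Cairo -> Hanoi. Laura is in Hanoi.
After move 3: Hanoi -> Athens. Laura is in Athens.
After move 4: Athens -> Hanoi. Laura is in Hanoi.
After move 5: Hanoi -> Cairo. Laura is in Cairo.
After move 6: Cairo -> Paris. Laura is in Paris.
After move 7: Paris -> Athens. Laura is in Athens.
After move 8: Athens -> Cairo. Laura is in Cairo.

Answer: Cairo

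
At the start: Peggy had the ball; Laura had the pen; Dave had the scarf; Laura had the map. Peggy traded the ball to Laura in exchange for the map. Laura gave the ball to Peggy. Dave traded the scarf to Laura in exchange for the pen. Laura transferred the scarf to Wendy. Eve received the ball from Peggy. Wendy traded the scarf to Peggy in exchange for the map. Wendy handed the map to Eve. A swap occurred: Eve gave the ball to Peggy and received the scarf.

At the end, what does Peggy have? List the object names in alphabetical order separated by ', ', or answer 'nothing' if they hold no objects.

Answer: ball

Derivation:
Tracking all object holders:
Start: ball:Peggy, pen:Laura, scarf:Dave, map:Laura
Event 1 (swap ball<->map: now ball:Laura, map:Peggy). State: ball:Laura, pen:Laura, scarf:Dave, map:Peggy
Event 2 (give ball: Laura -> Peggy). State: ball:Peggy, pen:Laura, scarf:Dave, map:Peggy
Event 3 (swap scarf<->pen: now scarf:Laura, pen:Dave). State: ball:Peggy, pen:Dave, scarf:Laura, map:Peggy
Event 4 (give scarf: Laura -> Wendy). State: ball:Peggy, pen:Dave, scarf:Wendy, map:Peggy
Event 5 (give ball: Peggy -> Eve). State: ball:Eve, pen:Dave, scarf:Wendy, map:Peggy
Event 6 (swap scarf<->map: now scarf:Peggy, map:Wendy). State: ball:Eve, pen:Dave, scarf:Peggy, map:Wendy
Event 7 (give map: Wendy -> Eve). State: ball:Eve, pen:Dave, scarf:Peggy, map:Eve
Event 8 (swap ball<->scarf: now ball:Peggy, scarf:Eve). State: ball:Peggy, pen:Dave, scarf:Eve, map:Eve

Final state: ball:Peggy, pen:Dave, scarf:Eve, map:Eve
Peggy holds: ball.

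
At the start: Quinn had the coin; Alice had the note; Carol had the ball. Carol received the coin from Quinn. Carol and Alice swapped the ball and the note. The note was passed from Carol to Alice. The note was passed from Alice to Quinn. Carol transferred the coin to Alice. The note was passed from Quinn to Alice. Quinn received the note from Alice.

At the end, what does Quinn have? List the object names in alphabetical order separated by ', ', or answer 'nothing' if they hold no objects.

Tracking all object holders:
Start: coin:Quinn, note:Alice, ball:Carol
Event 1 (give coin: Quinn -> Carol). State: coin:Carol, note:Alice, ball:Carol
Event 2 (swap ball<->note: now ball:Alice, note:Carol). State: coin:Carol, note:Carol, ball:Alice
Event 3 (give note: Carol -> Alice). State: coin:Carol, note:Alice, ball:Alice
Event 4 (give note: Alice -> Quinn). State: coin:Carol, note:Quinn, ball:Alice
Event 5 (give coin: Carol -> Alice). State: coin:Alice, note:Quinn, ball:Alice
Event 6 (give note: Quinn -> Alice). State: coin:Alice, note:Alice, ball:Alice
Event 7 (give note: Alice -> Quinn). State: coin:Alice, note:Quinn, ball:Alice

Final state: coin:Alice, note:Quinn, ball:Alice
Quinn holds: note.

Answer: note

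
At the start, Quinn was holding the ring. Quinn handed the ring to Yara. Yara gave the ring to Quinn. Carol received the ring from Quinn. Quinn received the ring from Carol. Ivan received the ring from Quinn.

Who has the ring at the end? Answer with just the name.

Tracking the ring through each event:
Start: Quinn has the ring.
After event 1: Yara has the ring.
After event 2: Quinn has the ring.
After event 3: Carol has the ring.
After event 4: Quinn has the ring.
After event 5: Ivan has the ring.

Answer: Ivan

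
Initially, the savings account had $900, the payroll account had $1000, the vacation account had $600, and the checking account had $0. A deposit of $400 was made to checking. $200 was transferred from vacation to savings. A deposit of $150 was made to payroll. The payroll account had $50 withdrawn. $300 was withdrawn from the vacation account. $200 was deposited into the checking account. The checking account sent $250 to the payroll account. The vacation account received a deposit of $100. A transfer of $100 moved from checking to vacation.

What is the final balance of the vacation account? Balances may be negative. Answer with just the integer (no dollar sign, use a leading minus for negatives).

Answer: 300

Derivation:
Tracking account balances step by step:
Start: savings=900, payroll=1000, vacation=600, checking=0
Event 1 (deposit 400 to checking): checking: 0 + 400 = 400. Balances: savings=900, payroll=1000, vacation=600, checking=400
Event 2 (transfer 200 vacation -> savings): vacation: 600 - 200 = 400, savings: 900 + 200 = 1100. Balances: savings=1100, payroll=1000, vacation=400, checking=400
Event 3 (deposit 150 to payroll): payroll: 1000 + 150 = 1150. Balances: savings=1100, payroll=1150, vacation=400, checking=400
Event 4 (withdraw 50 from payroll): payroll: 1150 - 50 = 1100. Balances: savings=1100, payroll=1100, vacation=400, checking=400
Event 5 (withdraw 300 from vacation): vacation: 400 - 300 = 100. Balances: savings=1100, payroll=1100, vacation=100, checking=400
Event 6 (deposit 200 to checking): checking: 400 + 200 = 600. Balances: savings=1100, payroll=1100, vacation=100, checking=600
Event 7 (transfer 250 checking -> payroll): checking: 600 - 250 = 350, payroll: 1100 + 250 = 1350. Balances: savings=1100, payroll=1350, vacation=100, checking=350
Event 8 (deposit 100 to vacation): vacation: 100 + 100 = 200. Balances: savings=1100, payroll=1350, vacation=200, checking=350
Event 9 (transfer 100 checking -> vacation): checking: 350 - 100 = 250, vacation: 200 + 100 = 300. Balances: savings=1100, payroll=1350, vacation=300, checking=250

Final balance of vacation: 300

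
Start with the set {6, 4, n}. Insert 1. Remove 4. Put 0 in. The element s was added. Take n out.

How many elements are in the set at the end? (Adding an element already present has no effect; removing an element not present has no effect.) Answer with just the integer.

Answer: 4

Derivation:
Tracking the set through each operation:
Start: {4, 6, n}
Event 1 (add 1): added. Set: {1, 4, 6, n}
Event 2 (remove 4): removed. Set: {1, 6, n}
Event 3 (add 0): added. Set: {0, 1, 6, n}
Event 4 (add s): added. Set: {0, 1, 6, n, s}
Event 5 (remove n): removed. Set: {0, 1, 6, s}

Final set: {0, 1, 6, s} (size 4)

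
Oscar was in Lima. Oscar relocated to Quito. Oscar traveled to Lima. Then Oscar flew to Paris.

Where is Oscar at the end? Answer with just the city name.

Tracking Oscar's location:
Start: Oscar is in Lima.
After move 1: Lima -> Quito. Oscar is in Quito.
After move 2: Quito -> Lima. Oscar is in Lima.
After move 3: Lima -> Paris. Oscar is in Paris.

Answer: Paris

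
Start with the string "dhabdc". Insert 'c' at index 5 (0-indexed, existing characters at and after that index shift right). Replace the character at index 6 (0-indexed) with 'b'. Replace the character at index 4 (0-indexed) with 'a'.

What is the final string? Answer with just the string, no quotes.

Answer: dhabacb

Derivation:
Applying each edit step by step:
Start: "dhabdc"
Op 1 (insert 'c' at idx 5): "dhabdc" -> "dhabdcc"
Op 2 (replace idx 6: 'c' -> 'b'): "dhabdcc" -> "dhabdcb"
Op 3 (replace idx 4: 'd' -> 'a'): "dhabdcb" -> "dhabacb"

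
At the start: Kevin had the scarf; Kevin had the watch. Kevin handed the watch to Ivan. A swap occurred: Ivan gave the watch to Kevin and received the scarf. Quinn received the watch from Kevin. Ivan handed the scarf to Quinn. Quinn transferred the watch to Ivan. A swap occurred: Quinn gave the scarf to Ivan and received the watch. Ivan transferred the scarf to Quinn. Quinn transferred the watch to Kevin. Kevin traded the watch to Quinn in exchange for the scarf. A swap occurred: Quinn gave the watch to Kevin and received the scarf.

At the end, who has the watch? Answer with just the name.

Tracking all object holders:
Start: scarf:Kevin, watch:Kevin
Event 1 (give watch: Kevin -> Ivan). State: scarf:Kevin, watch:Ivan
Event 2 (swap watch<->scarf: now watch:Kevin, scarf:Ivan). State: scarf:Ivan, watch:Kevin
Event 3 (give watch: Kevin -> Quinn). State: scarf:Ivan, watch:Quinn
Event 4 (give scarf: Ivan -> Quinn). State: scarf:Quinn, watch:Quinn
Event 5 (give watch: Quinn -> Ivan). State: scarf:Quinn, watch:Ivan
Event 6 (swap scarf<->watch: now scarf:Ivan, watch:Quinn). State: scarf:Ivan, watch:Quinn
Event 7 (give scarf: Ivan -> Quinn). State: scarf:Quinn, watch:Quinn
Event 8 (give watch: Quinn -> Kevin). State: scarf:Quinn, watch:Kevin
Event 9 (swap watch<->scarf: now watch:Quinn, scarf:Kevin). State: scarf:Kevin, watch:Quinn
Event 10 (swap watch<->scarf: now watch:Kevin, scarf:Quinn). State: scarf:Quinn, watch:Kevin

Final state: scarf:Quinn, watch:Kevin
The watch is held by Kevin.

Answer: Kevin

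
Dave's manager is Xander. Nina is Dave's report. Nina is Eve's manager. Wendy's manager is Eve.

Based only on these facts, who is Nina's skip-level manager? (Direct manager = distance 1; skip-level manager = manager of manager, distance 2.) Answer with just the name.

Answer: Xander

Derivation:
Reconstructing the manager chain from the given facts:
  Xander -> Dave -> Nina -> Eve -> Wendy
(each arrow means 'manager of the next')
Positions in the chain (0 = top):
  position of Xander: 0
  position of Dave: 1
  position of Nina: 2
  position of Eve: 3
  position of Wendy: 4

Nina is at position 2; the skip-level manager is 2 steps up the chain, i.e. position 0: Xander.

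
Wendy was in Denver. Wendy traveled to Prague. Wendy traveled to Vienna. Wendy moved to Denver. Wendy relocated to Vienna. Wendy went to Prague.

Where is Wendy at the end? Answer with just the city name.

Answer: Prague

Derivation:
Tracking Wendy's location:
Start: Wendy is in Denver.
After move 1: Denver -> Prague. Wendy is in Prague.
After move 2: Prague -> Vienna. Wendy is in Vienna.
After move 3: Vienna -> Denver. Wendy is in Denver.
After move 4: Denver -> Vienna. Wendy is in Vienna.
After move 5: Vienna -> Prague. Wendy is in Prague.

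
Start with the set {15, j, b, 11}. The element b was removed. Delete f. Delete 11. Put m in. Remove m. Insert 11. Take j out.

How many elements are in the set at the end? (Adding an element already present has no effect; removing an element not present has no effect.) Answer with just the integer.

Tracking the set through each operation:
Start: {11, 15, b, j}
Event 1 (remove b): removed. Set: {11, 15, j}
Event 2 (remove f): not present, no change. Set: {11, 15, j}
Event 3 (remove 11): removed. Set: {15, j}
Event 4 (add m): added. Set: {15, j, m}
Event 5 (remove m): removed. Set: {15, j}
Event 6 (add 11): added. Set: {11, 15, j}
Event 7 (remove j): removed. Set: {11, 15}

Final set: {11, 15} (size 2)

Answer: 2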